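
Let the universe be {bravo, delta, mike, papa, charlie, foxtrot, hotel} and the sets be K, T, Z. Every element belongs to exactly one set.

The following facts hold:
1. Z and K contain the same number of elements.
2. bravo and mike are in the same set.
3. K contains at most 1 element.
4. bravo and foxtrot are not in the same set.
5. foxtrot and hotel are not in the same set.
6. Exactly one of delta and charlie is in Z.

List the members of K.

K = {foxtrot}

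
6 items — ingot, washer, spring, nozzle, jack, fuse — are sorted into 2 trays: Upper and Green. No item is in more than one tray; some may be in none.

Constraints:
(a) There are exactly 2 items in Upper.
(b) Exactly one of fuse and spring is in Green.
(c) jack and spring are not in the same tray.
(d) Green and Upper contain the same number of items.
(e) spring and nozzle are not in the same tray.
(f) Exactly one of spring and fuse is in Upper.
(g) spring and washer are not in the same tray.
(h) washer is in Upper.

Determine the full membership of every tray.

From (h): washer ∈ Upper.
(g): spring ∉ Upper.
(f) (exactly one): fuse ∈ Upper.
(a): Upper already has 2, so the rest are out.
(b) (exactly one): spring ∈ Green.
(c): jack ∉ Green.
(e): nozzle ∉ Green.
Suppose ingot ∉ Green: no assignment then satisfies all the clues, so ingot ∈ Green.

Upper = {fuse, washer}; Green = {ingot, spring}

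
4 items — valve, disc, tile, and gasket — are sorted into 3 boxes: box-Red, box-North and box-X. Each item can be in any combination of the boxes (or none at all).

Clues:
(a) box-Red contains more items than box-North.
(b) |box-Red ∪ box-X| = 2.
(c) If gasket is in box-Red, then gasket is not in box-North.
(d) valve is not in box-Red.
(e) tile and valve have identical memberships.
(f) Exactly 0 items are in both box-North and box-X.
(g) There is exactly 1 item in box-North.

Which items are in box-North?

From (d): valve ∉ box-Red.
(e): tile matches valve: tile ∉ box-Red.
Suppose valve ∈ box-North: no assignment then satisfies all the clues, so valve ∉ box-North.

box-North = {disc}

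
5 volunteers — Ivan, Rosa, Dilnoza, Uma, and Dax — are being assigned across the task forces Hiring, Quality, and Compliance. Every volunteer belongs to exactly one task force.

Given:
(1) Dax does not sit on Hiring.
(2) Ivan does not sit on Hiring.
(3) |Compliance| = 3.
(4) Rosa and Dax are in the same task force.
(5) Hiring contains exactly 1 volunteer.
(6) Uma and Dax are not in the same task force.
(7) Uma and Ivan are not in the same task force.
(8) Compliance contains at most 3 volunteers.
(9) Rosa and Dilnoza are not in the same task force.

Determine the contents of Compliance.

Compliance = {Dax, Ivan, Rosa}

From (1): Dax ∉ Hiring.
From (2): Ivan ∉ Hiring.
(4): Rosa matches Dax: Rosa ∉ Hiring.
Suppose Ivan ∉ Compliance: no assignment then satisfies all the clues, so Ivan ∈ Compliance.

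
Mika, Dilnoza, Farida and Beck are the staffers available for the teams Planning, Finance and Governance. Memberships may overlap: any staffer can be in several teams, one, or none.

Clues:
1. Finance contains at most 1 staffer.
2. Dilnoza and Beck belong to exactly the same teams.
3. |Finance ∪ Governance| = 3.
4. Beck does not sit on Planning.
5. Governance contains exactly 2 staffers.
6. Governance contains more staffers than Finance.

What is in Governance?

From (4): Beck ∉ Planning.
(2): Dilnoza matches Beck: Dilnoza ∉ Planning.
Suppose Mika ∈ Governance: no assignment then satisfies all the clues, so Mika ∉ Governance.

Governance = {Beck, Dilnoza}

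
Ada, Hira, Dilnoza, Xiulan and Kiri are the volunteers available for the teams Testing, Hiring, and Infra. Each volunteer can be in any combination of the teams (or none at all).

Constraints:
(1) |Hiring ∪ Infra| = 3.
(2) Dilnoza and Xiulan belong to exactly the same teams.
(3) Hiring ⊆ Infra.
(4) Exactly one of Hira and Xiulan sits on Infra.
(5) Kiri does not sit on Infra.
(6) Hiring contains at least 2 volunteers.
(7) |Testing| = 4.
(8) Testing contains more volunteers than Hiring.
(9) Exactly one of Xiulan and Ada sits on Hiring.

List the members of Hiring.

Hiring = {Dilnoza, Xiulan}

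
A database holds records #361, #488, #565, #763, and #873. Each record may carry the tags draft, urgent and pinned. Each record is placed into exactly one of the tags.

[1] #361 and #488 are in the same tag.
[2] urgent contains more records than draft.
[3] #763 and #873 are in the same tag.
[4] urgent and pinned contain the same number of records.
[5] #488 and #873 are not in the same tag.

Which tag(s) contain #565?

#565: draft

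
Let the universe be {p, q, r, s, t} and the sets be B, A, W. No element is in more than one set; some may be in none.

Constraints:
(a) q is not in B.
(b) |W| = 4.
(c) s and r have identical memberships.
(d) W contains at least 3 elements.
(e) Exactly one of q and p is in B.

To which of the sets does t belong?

From (a): q ∉ B.
(e) (exactly one): p ∈ B.
(b): only 4 candidates remain for W, so all are in.

t: W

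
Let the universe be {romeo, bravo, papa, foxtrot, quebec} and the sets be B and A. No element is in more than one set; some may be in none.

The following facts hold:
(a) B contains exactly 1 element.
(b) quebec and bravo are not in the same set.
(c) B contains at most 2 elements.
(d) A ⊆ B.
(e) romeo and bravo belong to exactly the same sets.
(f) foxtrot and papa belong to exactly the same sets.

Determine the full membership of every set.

B = {quebec}; A = {}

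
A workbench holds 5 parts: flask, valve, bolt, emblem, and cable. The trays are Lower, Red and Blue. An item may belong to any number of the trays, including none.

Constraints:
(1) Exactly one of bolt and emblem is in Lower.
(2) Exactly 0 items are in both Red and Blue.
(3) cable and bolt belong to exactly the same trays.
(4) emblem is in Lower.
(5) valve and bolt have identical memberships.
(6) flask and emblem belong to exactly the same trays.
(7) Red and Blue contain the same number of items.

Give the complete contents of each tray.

From (4): emblem ∈ Lower.
(1) (exactly one): bolt ∉ Lower.
(3): cable matches bolt: cable ∉ Lower.
(5): valve matches bolt: valve ∉ Lower.
(6): flask matches emblem: flask ∈ Lower.
Suppose flask ∈ Red: no assignment then satisfies all the clues, so flask ∉ Red.

Lower = {emblem, flask}; Red = {}; Blue = {}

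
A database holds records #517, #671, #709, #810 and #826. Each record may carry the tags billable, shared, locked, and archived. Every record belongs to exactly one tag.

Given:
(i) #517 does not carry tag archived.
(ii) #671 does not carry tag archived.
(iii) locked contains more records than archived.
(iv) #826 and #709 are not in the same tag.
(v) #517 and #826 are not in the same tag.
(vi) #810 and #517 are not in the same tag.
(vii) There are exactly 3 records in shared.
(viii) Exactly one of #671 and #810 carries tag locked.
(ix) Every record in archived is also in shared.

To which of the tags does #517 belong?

#517: shared

From (i): #517 ∉ archived.
From (ii): #671 ∉ archived.
Suppose #517 ∈ billable: no assignment then satisfies all the clues, so #517 ∉ billable.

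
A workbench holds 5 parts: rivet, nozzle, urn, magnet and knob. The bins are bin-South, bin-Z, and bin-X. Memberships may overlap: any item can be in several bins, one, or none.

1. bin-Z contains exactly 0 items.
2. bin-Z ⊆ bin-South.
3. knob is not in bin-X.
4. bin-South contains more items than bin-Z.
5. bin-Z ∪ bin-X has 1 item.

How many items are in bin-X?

1

From (3): knob ∉ bin-X.
(1): bin-Z already has 0, so the rest are out.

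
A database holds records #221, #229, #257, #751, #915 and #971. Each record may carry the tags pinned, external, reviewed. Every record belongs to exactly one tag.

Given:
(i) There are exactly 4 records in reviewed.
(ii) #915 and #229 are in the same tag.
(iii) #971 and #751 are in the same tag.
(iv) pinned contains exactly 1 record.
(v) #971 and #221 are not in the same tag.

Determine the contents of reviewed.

reviewed = {#229, #751, #915, #971}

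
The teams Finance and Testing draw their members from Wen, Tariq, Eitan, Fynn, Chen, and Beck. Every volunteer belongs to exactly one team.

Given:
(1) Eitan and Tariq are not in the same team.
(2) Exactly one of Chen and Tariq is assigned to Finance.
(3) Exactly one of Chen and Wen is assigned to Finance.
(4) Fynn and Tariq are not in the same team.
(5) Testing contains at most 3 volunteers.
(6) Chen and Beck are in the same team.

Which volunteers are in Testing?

Testing = {Tariq, Wen}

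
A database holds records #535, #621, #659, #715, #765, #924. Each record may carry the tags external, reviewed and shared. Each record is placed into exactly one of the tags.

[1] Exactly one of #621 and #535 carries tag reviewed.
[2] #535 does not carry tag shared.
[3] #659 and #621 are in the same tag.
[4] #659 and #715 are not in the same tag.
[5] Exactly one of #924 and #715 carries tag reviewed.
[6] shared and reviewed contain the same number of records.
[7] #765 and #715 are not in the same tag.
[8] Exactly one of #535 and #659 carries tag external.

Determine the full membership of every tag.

external = {#621, #659}; reviewed = {#535, #715}; shared = {#765, #924}

From (2): #535 ∉ shared.
Suppose #535 ∈ external: no assignment then satisfies all the clues, so #535 ∉ external.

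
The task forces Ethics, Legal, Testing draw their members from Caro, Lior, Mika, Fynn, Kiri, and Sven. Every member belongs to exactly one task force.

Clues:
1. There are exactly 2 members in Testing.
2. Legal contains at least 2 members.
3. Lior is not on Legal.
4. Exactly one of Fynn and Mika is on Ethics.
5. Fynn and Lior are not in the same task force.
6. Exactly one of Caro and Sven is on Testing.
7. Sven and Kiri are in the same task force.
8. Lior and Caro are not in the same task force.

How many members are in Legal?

2

From (3): Lior ∉ Legal.
Suppose Caro ∈ Ethics: no assignment then satisfies all the clues, so Caro ∉ Ethics.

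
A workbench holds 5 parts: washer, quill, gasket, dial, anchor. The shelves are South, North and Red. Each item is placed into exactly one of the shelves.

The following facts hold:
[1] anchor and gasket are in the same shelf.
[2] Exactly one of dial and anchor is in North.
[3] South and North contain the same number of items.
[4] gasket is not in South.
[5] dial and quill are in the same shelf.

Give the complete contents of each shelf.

South = {dial, quill}; North = {anchor, gasket}; Red = {washer}

From (4): gasket ∉ South.
(1): anchor matches gasket: anchor ∉ South.
Suppose washer ∈ South: no assignment then satisfies all the clues, so washer ∉ South.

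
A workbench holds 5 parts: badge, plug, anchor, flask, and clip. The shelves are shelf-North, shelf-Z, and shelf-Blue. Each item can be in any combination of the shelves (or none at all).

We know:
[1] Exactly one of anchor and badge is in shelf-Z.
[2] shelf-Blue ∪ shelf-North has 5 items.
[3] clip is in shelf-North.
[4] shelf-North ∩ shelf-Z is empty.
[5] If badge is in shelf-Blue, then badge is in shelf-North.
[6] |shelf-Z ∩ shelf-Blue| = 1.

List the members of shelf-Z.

shelf-Z = {anchor}

From (3): clip ∈ shelf-North.
(4) (disjoint): clip ∉ shelf-Z.
Suppose badge ∈ shelf-Z: no assignment then satisfies all the clues, so badge ∉ shelf-Z.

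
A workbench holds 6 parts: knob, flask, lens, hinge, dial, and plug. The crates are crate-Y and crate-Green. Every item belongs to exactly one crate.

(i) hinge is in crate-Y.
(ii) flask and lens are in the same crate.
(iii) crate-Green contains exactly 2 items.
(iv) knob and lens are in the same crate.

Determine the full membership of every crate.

crate-Y = {flask, hinge, knob, lens}; crate-Green = {dial, plug}

From (i): hinge ∈ crate-Y.
Suppose knob ∉ crate-Y: no assignment then satisfies all the clues, so knob ∈ crate-Y.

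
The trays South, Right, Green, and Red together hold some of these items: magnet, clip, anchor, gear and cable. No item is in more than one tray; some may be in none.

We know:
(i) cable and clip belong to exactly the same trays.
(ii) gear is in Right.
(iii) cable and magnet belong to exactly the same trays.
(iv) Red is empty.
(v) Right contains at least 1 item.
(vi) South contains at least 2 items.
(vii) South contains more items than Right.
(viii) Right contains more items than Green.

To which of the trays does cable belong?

cable: South

From (ii): gear ∈ Right.
(iv): Red already has 0, so the rest are out.
Suppose cable ∉ South: no assignment then satisfies all the clues, so cable ∈ South.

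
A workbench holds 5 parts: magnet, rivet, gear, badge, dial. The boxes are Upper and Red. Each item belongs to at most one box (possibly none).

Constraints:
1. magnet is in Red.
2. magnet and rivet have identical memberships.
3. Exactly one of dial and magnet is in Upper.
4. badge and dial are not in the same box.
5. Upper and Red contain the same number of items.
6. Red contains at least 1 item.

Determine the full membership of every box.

Upper = {dial, gear}; Red = {magnet, rivet}

From (1): magnet ∈ Red.
(2): rivet matches magnet: rivet ∉ Upper.
(2): rivet matches magnet: rivet ∈ Red.
(3) (exactly one): dial ∈ Upper.
(4): badge ∉ Upper.
Suppose gear ∉ Upper: no assignment then satisfies all the clues, so gear ∈ Upper.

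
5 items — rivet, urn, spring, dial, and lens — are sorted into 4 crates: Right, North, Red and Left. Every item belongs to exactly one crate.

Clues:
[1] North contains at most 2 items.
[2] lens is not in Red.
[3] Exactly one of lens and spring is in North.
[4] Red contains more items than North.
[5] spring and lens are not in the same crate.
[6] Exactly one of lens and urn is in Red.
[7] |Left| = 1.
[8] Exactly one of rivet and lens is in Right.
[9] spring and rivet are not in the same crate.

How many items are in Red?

From (2): lens ∉ Red.
(6) (exactly one): urn ∈ Red.
Suppose rivet ∈ North: no assignment then satisfies all the clues, so rivet ∉ North.

2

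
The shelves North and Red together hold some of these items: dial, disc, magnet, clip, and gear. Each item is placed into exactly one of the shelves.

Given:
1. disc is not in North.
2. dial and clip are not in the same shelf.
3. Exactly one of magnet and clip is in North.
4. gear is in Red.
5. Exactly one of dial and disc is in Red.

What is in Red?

From (1): disc ∉ North.
From (4): gear ∈ Red.
Only one shelf left: disc ∈ Red.
(5) (exactly one): dial ∉ Red.
Only one shelf left: dial ∈ North.
(2): clip ∉ North.
(3) (exactly one): magnet ∈ North.
Only one shelf left: clip ∈ Red.

Red = {clip, disc, gear}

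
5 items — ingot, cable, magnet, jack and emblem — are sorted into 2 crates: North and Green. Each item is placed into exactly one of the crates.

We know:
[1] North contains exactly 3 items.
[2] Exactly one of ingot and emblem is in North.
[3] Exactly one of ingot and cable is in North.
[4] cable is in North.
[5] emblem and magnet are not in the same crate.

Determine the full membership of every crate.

From (4): cable ∈ North.
(3) (exactly one): ingot ∉ North.
Only one crate left: ingot ∈ Green.
(2) (exactly one): emblem ∈ North.
(5): magnet ∉ North.
Only one crate left: magnet ∈ Green.
(1): only 3 candidates remain for North, so all are in.

North = {cable, emblem, jack}; Green = {ingot, magnet}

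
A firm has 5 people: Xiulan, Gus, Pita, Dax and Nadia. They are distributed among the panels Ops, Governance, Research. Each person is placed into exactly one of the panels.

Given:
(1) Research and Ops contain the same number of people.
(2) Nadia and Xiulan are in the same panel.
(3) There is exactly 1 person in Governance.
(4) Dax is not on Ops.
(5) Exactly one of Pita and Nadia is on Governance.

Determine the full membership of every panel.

Ops = {Nadia, Xiulan}; Governance = {Pita}; Research = {Dax, Gus}

From (4): Dax ∉ Ops.
Suppose Xiulan ∉ Ops: no assignment then satisfies all the clues, so Xiulan ∈ Ops.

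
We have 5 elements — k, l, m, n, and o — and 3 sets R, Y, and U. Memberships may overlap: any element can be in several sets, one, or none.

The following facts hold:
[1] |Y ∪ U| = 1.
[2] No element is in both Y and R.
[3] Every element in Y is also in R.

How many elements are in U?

1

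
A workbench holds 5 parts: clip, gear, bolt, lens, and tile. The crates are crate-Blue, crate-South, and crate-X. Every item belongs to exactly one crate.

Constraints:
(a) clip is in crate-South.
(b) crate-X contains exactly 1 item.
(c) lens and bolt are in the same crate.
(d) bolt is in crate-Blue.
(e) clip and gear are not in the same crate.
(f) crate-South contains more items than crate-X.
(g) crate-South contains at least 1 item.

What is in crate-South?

crate-South = {clip, tile}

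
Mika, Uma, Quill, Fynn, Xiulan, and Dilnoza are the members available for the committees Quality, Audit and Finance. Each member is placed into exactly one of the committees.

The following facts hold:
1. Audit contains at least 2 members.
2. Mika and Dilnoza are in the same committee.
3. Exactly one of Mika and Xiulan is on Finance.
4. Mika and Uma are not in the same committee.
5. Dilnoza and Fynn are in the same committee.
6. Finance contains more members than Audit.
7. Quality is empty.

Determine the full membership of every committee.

Quality = {}; Audit = {Uma, Xiulan}; Finance = {Dilnoza, Fynn, Mika, Quill}

(7): Quality already has 0, so the rest are out.
Suppose Mika ∈ Audit: no assignment then satisfies all the clues, so Mika ∉ Audit.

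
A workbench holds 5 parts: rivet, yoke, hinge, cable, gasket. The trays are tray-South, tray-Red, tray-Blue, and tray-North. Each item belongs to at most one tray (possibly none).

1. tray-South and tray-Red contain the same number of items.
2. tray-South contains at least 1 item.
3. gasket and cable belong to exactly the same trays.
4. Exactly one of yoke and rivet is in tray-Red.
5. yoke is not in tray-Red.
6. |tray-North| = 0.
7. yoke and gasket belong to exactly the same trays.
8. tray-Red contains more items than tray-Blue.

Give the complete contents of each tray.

tray-South = {hinge}; tray-Red = {rivet}; tray-Blue = {}; tray-North = {}

From (5): yoke ∉ tray-Red.
(4) (exactly one): rivet ∈ tray-Red.
(6): tray-North already has 0, so the rest are out.
(7): gasket matches yoke: gasket ∉ tray-Red.
(3): cable matches gasket: cable ∉ tray-Red.
Suppose yoke ∈ tray-South: no assignment then satisfies all the clues, so yoke ∉ tray-South.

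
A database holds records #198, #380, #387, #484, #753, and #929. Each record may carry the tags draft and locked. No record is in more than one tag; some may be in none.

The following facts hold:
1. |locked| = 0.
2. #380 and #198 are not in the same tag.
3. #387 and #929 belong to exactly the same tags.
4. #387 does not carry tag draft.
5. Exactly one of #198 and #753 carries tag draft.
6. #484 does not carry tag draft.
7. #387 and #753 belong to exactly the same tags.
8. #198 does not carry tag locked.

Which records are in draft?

draft = {#198}

From (4): #387 ∉ draft.
From (6): #484 ∉ draft.
From (8): #198 ∉ locked.
(1): locked already has 0, so the rest are out.
(3): #929 matches #387: #929 ∉ draft.
(7): #753 matches #387: #753 ∉ draft.
(5) (exactly one): #198 ∈ draft.
(2): #380 ∉ draft.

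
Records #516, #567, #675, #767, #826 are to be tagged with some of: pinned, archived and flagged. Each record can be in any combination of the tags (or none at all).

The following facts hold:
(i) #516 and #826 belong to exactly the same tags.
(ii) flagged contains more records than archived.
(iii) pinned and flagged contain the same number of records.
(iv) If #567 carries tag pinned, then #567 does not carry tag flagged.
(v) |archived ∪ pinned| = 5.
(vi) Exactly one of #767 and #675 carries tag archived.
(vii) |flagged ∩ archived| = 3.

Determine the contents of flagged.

flagged = {#516, #675, #767, #826}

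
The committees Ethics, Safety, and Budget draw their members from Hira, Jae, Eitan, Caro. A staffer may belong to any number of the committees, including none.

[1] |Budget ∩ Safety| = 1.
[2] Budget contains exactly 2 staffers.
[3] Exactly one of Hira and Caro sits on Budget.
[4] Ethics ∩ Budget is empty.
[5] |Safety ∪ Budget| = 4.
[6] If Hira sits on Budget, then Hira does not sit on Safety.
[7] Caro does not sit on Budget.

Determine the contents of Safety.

Safety = {Caro, Eitan, Jae}

From (7): Caro ∉ Budget.
(3) (exactly one): Hira ∈ Budget.
(4) (disjoint): Hira ∉ Ethics.
(6): Hira ∉ Safety.
Suppose Jae ∉ Safety: no assignment then satisfies all the clues, so Jae ∈ Safety.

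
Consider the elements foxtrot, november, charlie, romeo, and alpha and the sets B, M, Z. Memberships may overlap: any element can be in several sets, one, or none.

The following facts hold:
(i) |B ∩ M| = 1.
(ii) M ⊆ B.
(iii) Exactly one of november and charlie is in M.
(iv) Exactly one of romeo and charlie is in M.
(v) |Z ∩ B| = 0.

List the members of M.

M = {charlie}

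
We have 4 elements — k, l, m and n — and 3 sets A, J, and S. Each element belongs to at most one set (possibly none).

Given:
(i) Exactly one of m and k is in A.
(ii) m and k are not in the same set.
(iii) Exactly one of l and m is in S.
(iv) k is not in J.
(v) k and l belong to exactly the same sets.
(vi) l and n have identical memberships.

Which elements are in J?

J = {}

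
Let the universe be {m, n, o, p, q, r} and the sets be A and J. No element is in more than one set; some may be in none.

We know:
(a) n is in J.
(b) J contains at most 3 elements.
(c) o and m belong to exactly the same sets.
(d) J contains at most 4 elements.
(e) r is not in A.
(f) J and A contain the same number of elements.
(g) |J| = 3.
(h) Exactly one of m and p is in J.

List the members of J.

J = {n, p, r}

From (a): n ∈ J.
From (e): r ∉ A.
Suppose m ∈ J: no assignment then satisfies all the clues, so m ∉ J.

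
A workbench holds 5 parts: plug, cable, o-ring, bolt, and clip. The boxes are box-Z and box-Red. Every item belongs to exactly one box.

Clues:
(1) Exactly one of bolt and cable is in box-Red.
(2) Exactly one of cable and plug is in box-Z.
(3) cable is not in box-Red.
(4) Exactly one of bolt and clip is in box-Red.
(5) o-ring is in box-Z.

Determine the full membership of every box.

From (3): cable ∉ box-Red.
From (5): o-ring ∈ box-Z.
(1) (exactly one): bolt ∈ box-Red.
(4) (exactly one): clip ∉ box-Red.
Only one box left: cable ∈ box-Z.
Only one box left: clip ∈ box-Z.
(2) (exactly one): plug ∉ box-Z.
Only one box left: plug ∈ box-Red.

box-Z = {cable, clip, o-ring}; box-Red = {bolt, plug}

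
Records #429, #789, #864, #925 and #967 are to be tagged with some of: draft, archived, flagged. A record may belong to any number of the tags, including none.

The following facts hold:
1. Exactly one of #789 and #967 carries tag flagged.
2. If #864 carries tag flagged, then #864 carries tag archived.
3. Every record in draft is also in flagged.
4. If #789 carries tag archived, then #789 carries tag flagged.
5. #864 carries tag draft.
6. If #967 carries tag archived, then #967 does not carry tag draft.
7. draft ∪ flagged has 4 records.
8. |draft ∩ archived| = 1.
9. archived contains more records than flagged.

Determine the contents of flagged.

flagged = {#429, #789, #864, #925}

From (5): #864 ∈ draft.
(3) with #864 ∈ draft: #864 ∈ flagged.
(2): #864 ∈ archived.
Suppose #429 ∉ flagged: no assignment then satisfies all the clues, so #429 ∈ flagged.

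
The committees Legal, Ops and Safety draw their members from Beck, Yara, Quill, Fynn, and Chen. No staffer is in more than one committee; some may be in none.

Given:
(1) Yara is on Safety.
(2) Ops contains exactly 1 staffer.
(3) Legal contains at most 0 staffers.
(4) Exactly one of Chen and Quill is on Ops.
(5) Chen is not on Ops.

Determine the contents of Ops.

From (1): Yara ∈ Safety.
From (5): Chen ∉ Ops.
(3): Legal already has 0, so the rest are out.
(4) (exactly one): Quill ∈ Ops.
(2): Ops already has 1, so the rest are out.

Ops = {Quill}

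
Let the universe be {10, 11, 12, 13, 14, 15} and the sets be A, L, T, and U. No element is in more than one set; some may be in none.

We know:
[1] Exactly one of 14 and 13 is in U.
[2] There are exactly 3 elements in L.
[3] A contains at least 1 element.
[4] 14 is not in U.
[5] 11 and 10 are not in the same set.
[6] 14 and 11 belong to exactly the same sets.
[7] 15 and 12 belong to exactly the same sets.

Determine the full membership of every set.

A = {11, 14}; L = {10, 12, 15}; T = {}; U = {13}

From (4): 14 ∉ U.
(1) (exactly one): 13 ∈ U.
(6): 11 matches 14: 11 ∉ U.
Suppose 10 ∈ A: no assignment then satisfies all the clues, so 10 ∉ A.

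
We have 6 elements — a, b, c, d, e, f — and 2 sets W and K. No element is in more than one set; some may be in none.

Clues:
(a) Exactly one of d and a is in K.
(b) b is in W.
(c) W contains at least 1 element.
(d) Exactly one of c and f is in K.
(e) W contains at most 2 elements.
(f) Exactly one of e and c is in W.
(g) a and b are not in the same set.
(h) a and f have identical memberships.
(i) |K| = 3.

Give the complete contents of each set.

W = {b, c}; K = {a, e, f}

From (b): b ∈ W.
(g): a ∉ W.
(h): f matches a: f ∉ W.
Suppose a ∉ K: no assignment then satisfies all the clues, so a ∈ K.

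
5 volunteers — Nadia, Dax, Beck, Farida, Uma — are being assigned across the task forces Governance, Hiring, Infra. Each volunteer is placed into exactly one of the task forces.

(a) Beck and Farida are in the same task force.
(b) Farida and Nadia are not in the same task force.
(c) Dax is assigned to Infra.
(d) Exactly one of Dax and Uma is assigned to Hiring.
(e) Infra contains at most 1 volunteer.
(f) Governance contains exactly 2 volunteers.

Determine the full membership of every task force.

Governance = {Beck, Farida}; Hiring = {Nadia, Uma}; Infra = {Dax}

From (c): Dax ∈ Infra.
(d) (exactly one): Uma ∈ Hiring.
(e): Infra already has 1, so the rest are out.
Suppose Nadia ∈ Governance: no assignment then satisfies all the clues, so Nadia ∉ Governance.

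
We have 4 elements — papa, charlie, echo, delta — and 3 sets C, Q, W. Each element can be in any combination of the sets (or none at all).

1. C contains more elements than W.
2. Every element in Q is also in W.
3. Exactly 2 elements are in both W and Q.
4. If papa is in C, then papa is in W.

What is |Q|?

2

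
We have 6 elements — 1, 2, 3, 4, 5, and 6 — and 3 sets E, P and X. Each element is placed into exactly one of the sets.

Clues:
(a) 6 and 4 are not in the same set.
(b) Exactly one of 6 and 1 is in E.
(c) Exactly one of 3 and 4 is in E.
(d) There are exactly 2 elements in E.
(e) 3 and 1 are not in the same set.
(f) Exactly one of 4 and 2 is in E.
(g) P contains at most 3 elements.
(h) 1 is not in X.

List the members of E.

E = {1, 4}

From (h): 1 ∉ X.
Suppose 1 ∉ E: no assignment then satisfies all the clues, so 1 ∈ E.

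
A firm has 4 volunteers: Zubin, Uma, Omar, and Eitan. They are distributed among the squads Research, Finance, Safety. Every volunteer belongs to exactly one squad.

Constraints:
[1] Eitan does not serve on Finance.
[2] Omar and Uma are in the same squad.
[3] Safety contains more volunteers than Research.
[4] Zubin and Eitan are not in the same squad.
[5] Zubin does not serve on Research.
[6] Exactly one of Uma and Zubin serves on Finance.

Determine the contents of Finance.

Finance = {Zubin}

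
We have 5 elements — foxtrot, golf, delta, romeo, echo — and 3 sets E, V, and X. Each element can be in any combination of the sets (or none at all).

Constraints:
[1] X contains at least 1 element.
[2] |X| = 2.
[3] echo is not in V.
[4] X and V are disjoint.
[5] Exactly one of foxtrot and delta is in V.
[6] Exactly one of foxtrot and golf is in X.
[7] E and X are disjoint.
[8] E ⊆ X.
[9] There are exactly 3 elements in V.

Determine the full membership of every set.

E = {}; V = {delta, golf, romeo}; X = {echo, foxtrot}

From (3): echo ∉ V.
Suppose foxtrot ∈ E: no assignment then satisfies all the clues, so foxtrot ∉ E.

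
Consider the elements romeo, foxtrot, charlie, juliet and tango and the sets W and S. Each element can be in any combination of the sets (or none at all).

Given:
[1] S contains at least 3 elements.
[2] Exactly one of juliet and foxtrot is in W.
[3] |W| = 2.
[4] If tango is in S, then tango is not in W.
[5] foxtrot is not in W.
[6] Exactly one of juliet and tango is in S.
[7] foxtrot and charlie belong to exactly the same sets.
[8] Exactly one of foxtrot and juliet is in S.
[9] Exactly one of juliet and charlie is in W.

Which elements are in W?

W = {juliet, romeo}

From (5): foxtrot ∉ W.
(2) (exactly one): juliet ∈ W.
(7): charlie matches foxtrot: charlie ∉ W.
Suppose romeo ∉ W: no assignment then satisfies all the clues, so romeo ∈ W.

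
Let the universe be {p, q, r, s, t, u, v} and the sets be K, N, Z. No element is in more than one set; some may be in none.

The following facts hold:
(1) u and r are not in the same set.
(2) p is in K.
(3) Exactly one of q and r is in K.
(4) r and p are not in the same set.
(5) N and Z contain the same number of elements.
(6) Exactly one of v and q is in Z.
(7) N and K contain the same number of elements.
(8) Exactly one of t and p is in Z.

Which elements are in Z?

Z = {t, v}

From (2): p ∈ K.
(4): r ∉ K.
(8) (exactly one): t ∈ Z.
(3) (exactly one): q ∈ K.
(6) (exactly one): v ∈ Z.
Suppose r ∈ Z: no assignment then satisfies all the clues, so r ∉ Z.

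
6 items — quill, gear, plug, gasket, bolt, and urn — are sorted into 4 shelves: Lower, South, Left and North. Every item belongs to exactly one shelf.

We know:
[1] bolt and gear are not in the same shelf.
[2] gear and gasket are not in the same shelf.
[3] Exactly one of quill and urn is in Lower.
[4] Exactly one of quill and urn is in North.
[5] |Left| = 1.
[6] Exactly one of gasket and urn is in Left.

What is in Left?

Left = {gasket}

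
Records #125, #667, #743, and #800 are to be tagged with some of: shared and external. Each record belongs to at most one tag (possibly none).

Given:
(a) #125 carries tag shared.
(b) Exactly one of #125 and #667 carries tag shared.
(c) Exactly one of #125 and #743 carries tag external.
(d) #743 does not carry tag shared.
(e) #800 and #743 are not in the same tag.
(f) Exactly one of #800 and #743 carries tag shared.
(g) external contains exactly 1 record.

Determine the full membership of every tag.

shared = {#125, #800}; external = {#743}

From (a): #125 ∈ shared.
From (d): #743 ∉ shared.
(b) (exactly one): #667 ∉ shared.
(c) (exactly one): #743 ∈ external.
(e): #800 ∉ external.
(f) (exactly one): #800 ∈ shared.
(g): external already has 1, so the rest are out.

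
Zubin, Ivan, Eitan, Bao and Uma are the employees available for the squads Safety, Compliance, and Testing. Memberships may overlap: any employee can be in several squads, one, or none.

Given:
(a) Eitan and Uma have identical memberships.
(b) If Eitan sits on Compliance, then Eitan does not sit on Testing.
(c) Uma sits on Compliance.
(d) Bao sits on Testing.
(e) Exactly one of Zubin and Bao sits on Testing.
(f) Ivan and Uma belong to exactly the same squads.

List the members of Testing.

Testing = {Bao}

From (c): Uma ∈ Compliance.
From (d): Bao ∈ Testing.
(a): Eitan matches Uma: Eitan ∈ Compliance.
(b): Eitan ∉ Testing.
(e) (exactly one): Zubin ∉ Testing.
(f): Ivan matches Uma: Ivan ∈ Compliance.
(a): Uma matches Eitan: Uma ∉ Testing.
(f): Ivan matches Uma: Ivan ∉ Testing.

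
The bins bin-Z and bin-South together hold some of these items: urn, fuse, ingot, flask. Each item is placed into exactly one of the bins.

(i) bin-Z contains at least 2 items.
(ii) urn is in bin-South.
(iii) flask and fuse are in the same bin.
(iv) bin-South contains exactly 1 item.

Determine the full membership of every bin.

From (ii): urn ∈ bin-South.
(iv): bin-South already has 1, so the rest are out.
Only one bin left: fuse ∈ bin-Z.
Only one bin left: ingot ∈ bin-Z.
Only one bin left: flask ∈ bin-Z.

bin-Z = {flask, fuse, ingot}; bin-South = {urn}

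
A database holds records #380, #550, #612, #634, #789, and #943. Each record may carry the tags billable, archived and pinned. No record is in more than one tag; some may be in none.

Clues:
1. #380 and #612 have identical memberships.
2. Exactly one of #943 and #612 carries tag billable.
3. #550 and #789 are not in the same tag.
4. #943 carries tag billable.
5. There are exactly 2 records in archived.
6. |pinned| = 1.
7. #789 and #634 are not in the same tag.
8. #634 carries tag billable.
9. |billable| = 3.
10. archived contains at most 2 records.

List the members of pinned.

From (4): #943 ∈ billable.
From (8): #634 ∈ billable.
(2) (exactly one): #612 ∉ billable.
(7): #789 ∉ billable.
(1): #380 matches #612: #380 ∉ billable.
(9): only 3 candidates remain for billable, so all are in.
Suppose #380 ∈ pinned: no assignment then satisfies all the clues, so #380 ∉ pinned.

pinned = {#789}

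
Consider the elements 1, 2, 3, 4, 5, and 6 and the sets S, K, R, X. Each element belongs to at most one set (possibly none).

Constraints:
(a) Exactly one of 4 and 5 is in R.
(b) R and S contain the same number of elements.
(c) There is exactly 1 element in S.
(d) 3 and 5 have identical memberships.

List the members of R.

R = {4}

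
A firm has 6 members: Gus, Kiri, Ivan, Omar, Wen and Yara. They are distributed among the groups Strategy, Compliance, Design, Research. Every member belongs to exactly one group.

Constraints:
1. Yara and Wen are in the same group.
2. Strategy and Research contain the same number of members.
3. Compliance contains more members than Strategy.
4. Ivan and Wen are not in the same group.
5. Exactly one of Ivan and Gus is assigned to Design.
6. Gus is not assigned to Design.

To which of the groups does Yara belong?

Yara: Compliance

From (6): Gus ∉ Design.
(5) (exactly one): Ivan ∈ Design.
(4): Wen ∉ Design.
(1): Yara matches Wen: Yara ∉ Design.
Suppose Yara ∈ Strategy: no assignment then satisfies all the clues, so Yara ∉ Strategy.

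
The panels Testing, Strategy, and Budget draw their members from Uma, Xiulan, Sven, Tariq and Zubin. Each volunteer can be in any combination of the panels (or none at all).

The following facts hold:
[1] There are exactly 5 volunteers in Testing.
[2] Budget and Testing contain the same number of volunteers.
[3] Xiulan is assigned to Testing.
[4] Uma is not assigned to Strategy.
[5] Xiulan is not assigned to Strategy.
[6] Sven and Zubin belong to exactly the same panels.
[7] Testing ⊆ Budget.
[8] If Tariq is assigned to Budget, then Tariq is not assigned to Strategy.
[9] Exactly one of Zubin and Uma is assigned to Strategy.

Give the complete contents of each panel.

Testing = {Sven, Tariq, Uma, Xiulan, Zubin}; Strategy = {Sven, Zubin}; Budget = {Sven, Tariq, Uma, Xiulan, Zubin}

From (3): Xiulan ∈ Testing.
From (4): Uma ∉ Strategy.
From (5): Xiulan ∉ Strategy.
(1): only 5 candidates remain for Testing, so all are in.
(7) with Uma ∈ Testing: Uma ∈ Budget.
(7) with Xiulan ∈ Testing: Xiulan ∈ Budget.
(7) with Sven ∈ Testing: Sven ∈ Budget.
(7) with Tariq ∈ Testing: Tariq ∈ Budget.
(7) with Zubin ∈ Testing: Zubin ∈ Budget.
(8): Tariq ∉ Strategy.
(9) (exactly one): Zubin ∈ Strategy.
(6): Sven matches Zubin: Sven ∈ Strategy.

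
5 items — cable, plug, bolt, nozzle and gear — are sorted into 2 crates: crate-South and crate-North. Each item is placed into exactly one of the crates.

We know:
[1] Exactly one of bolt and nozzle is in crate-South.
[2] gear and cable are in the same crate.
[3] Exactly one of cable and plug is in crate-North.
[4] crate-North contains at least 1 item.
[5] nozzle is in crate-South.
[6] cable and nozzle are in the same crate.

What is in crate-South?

crate-South = {cable, gear, nozzle}

From (5): nozzle ∈ crate-South.
(1) (exactly one): bolt ∉ crate-South.
(6): cable matches nozzle: cable ∈ crate-South.
Only one crate left: bolt ∈ crate-North.
(2): gear matches cable: gear ∈ crate-South.
(3) (exactly one): plug ∈ crate-North.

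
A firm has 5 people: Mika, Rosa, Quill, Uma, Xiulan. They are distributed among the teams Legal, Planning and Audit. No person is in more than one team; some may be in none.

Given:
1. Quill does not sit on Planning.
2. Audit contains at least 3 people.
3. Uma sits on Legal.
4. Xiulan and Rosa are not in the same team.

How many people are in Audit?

3

From (1): Quill ∉ Planning.
From (3): Uma ∈ Legal.
Suppose Mika ∈ Legal: no assignment then satisfies all the clues, so Mika ∉ Legal.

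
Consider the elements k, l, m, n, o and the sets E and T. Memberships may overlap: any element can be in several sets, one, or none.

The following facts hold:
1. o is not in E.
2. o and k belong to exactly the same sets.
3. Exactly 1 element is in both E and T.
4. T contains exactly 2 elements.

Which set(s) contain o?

o: none

From (1): o ∉ E.
(2): k matches o: k ∉ E.
Suppose o ∈ T: no assignment then satisfies all the clues, so o ∉ T.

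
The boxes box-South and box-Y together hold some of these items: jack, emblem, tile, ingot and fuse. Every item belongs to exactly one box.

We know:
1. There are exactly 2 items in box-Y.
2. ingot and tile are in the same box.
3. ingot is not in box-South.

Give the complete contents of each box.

box-South = {emblem, fuse, jack}; box-Y = {ingot, tile}

From (3): ingot ∉ box-South.
(2): tile matches ingot: tile ∉ box-South.
Only one box left: tile ∈ box-Y.
Only one box left: ingot ∈ box-Y.
(1): box-Y already has 2, so the rest are out.
Only one box left: jack ∈ box-South.
Only one box left: emblem ∈ box-South.
Only one box left: fuse ∈ box-South.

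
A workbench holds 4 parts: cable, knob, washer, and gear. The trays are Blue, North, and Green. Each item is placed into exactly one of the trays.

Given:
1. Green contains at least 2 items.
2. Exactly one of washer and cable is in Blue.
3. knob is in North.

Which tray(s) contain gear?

gear: Green

From (3): knob ∈ North.
Suppose gear ∈ Blue: no assignment then satisfies all the clues, so gear ∉ Blue.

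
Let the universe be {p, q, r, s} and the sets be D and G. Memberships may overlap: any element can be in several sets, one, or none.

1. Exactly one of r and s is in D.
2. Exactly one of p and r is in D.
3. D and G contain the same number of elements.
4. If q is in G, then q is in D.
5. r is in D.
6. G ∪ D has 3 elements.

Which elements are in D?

D = {q, r}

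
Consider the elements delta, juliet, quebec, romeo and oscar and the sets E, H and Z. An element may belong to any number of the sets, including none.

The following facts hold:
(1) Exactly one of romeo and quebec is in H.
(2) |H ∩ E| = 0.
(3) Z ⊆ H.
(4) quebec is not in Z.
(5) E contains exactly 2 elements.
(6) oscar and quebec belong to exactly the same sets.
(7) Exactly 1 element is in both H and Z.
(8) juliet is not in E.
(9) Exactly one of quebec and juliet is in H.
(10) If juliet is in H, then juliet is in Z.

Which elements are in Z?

Z = {juliet}

From (4): quebec ∉ Z.
From (8): juliet ∉ E.
(6): oscar matches quebec: oscar ∉ Z.
Suppose delta ∈ Z: no assignment then satisfies all the clues, so delta ∉ Z.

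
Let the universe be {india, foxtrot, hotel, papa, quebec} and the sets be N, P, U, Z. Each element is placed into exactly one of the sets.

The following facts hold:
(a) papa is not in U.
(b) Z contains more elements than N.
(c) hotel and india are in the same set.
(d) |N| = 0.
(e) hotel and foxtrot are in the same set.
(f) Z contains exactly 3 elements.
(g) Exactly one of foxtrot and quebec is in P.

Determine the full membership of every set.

N = {}; P = {papa, quebec}; U = {}; Z = {foxtrot, hotel, india}

From (a): papa ∉ U.
(d): N already has 0, so the rest are out.
Suppose india ∈ P: no assignment then satisfies all the clues, so india ∉ P.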